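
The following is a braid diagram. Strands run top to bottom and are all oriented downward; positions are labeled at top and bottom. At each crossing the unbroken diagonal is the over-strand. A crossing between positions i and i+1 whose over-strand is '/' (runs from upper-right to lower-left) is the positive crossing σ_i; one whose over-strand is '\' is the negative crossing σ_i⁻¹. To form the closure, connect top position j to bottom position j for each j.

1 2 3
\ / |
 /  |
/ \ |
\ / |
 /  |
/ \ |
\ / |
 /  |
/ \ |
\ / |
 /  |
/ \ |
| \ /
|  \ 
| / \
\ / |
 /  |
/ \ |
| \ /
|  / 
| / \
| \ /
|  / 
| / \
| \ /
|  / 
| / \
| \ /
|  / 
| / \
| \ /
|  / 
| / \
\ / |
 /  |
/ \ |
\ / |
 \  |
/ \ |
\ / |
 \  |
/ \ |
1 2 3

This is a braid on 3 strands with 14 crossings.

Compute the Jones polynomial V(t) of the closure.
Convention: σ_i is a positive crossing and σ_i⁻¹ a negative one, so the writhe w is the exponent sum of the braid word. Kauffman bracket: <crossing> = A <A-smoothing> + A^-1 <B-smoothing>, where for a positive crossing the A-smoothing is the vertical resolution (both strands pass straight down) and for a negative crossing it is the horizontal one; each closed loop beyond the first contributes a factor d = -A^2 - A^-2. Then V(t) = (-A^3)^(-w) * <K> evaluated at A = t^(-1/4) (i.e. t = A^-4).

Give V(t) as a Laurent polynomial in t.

-t^12 + 2*t^11 - 4*t^10 + 5*t^9 - 5*t^8 + 5*t^7 - 4*t^6 + 3*t^5 - t^4 + t^3

Derivation:
Reading the diagram top to bottom ('/'-over between positions i,i+1 = s_i, '\'-over = s_i^-1): braid word = s1 s1 s1 s1 s2^-1 s1 s2 s2 s2 s2 s2 s1 s1^-1 s1^-1.
The presented braid s1 s1 s1 s1 s2^-1 s1 s2 s2 s2 s2 s2 s1 s1^-1 s1^-1 on 3 strands reduces by inverse Markov moves (closure unchanged at each step):
  Deconjugate: the word is γ·β·γ⁻¹ with γ = s1 s1 (prefix) and γ⁻¹ = s1^-1 s1^-1 (suffix); strip both.
Reduced to β = s1 s1 s2^-1 s1 s2 s2 s2 s2 s2 s1 on 3 strands, 10 crossings.
Compute on β:
Braid: s1 s1 s2^-1 s1 s2 s2 s2 s2 s2 s1 on 3 strands, 10 crossings.
Writhe w = (#positive) - (#negative) = 9 - 1 = 8.
Computing the Kauffman bracket via state sum. There are 2^10 = 1024 states.
Smooth each crossing (0=||, 1=⌣⌢); contribution A^(Σ sign_k(1-2s_k)) * d^(L-1).
Tabulate the states by total A-exponent and number of loops L (A-exp: L × count):
  A^10: L=2 ×1
  A^8: L=1 ×4, L=3 ×6
  A^6: L=2 ×35, L=4 ×10
  A^4: L=1 ×35, L=3 ×75, L=5 ×10
  A^2: L=2 ×115, L=4 ×90, L=6 ×5
  A^0: L=3 ×185, L=5 ×66, L=7 ×1
  A^-2: L=4 ×180, L=6 ×30
  A^-4: L=5 ×112, L=7 ×8
  A^-6: L=6 ×44, L=8 ×1
  A^-8: L=7 ×10
  A^-10: L=8 ×1
Each group contributes A^e * Σ count * d^(L-1):
Powers of d = -A^2 - A^-2: d^2 = A^4 + 2 + A^-4; d^3 = -A^6 - 3*A^2 - 3*A^-2 - A^-6; d^4 = A^8 + 4*A^4 + 6 + 4*A^-4 + A^-8; d^5 = -A^10 - 5*A^6 - 10*A^2 - 10*A^-2 - 5*A^-6 - A^-10; d^6 = A^12 + 6*A^8 + 15*A^4 + 20 + 15*A^-4 + 6*A^-8 + A^-12; d^7 = -A^14 - 7*A^10 - 21*A^6 - 35*A^2 - 35*A^-2 - 21*A^-6 - 7*A^-10 - A^-14.
  A^10 * (d) = -A^12 - A^8
  A^8 * (4 + 6*d^2) = 6*A^12 + 16*A^8 + 6*A^4
  A^6 * (35*d + 10*d^3) = -10*A^12 - 65*A^8 - 65*A^4 - 10
  A^4 * (35 + 75*d^2 + 10*d^4) = 10*A^12 + 115*A^8 + 245*A^4 + 115 + 10*A^-4
  A^2 * (115*d + 90*d^3 + 5*d^5) = -5*A^12 - 115*A^8 - 435*A^4 - 435 - 115*A^-4 - 5*A^-8
  A^0 * (185*d^2 + 66*d^4 + d^6) = A^12 + 72*A^8 + 464*A^4 + 786 + 464*A^-4 + 72*A^-8 + A^-12
  A^-2 * (180*d^3 + 30*d^5) = -30*A^8 - 330*A^4 - 840 - 840*A^-4 - 330*A^-8 - 30*A^-12
  A^-4 * (112*d^4 + 8*d^6) = 8*A^8 + 160*A^4 + 568 + 832*A^-4 + 568*A^-8 + 160*A^-12 + 8*A^-16
  A^-6 * (44*d^5 + d^7) = -A^8 - 51*A^4 - 241 - 475*A^-4 - 475*A^-8 - 241*A^-12 - 51*A^-16 - A^-20
  A^-8 * (10*d^6) = 10*A^4 + 60 + 150*A^-4 + 200*A^-8 + 150*A^-12 + 60*A^-16 + 10*A^-20
  A^-10 * (d^7) = -A^4 - 7 - 21*A^-4 - 35*A^-8 - 35*A^-12 - 21*A^-16 - 7*A^-20 - A^-24
Summing the groups: <K> = A^12 - A^8 + 3*A^4 - 4 + 5*A^-4 - 5*A^-8 + 5*A^-12 - 4*A^-16 + 2*A^-20 - A^-24
Normalise by the writhe: (-A^3)^(-w) = (-A^3)^(-8) = A^-24, so f(A) = A^-24 * <K> = A^-12 - A^-16 + 3*A^-20 - 4*A^-24 + 5*A^-28 - 5*A^-32 + 5*A^-36 - 4*A^-40 + 2*A^-44 - A^-48.
Substitute A = t^(-1/4), i.e. A^e → t^(-e/4): V(t) = -t^12 + 2*t^11 - 4*t^10 + 5*t^9 - 5*t^8 + 5*t^7 - 4*t^6 + 3*t^5 - t^4 + t^3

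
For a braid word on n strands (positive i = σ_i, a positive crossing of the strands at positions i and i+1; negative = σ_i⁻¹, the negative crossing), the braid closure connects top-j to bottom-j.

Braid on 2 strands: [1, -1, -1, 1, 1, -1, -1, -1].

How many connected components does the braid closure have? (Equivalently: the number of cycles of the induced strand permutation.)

2

Derivation:
Track the strand permutation on 2 strands, starting from identity.
  step 1: s1 swaps positions 1,2 -> [2 1]
  step 2: s1^-1 swaps positions 1,2 -> [1 2]
  step 3: s1^-1 swaps positions 1,2 -> [2 1]
  step 4: s1 swaps positions 1,2 -> [1 2]
  step 5: s1 swaps positions 1,2 -> [2 1]
  step 6: s1^-1 swaps positions 1,2 -> [1 2]
  step 7: s1^-1 swaps positions 1,2 -> [2 1]
  step 8: s1^-1 swaps positions 1,2 -> [1 2]
Final permutation (position -> original strand): [1 2]
Closure components = cycle count of this permutation = 2.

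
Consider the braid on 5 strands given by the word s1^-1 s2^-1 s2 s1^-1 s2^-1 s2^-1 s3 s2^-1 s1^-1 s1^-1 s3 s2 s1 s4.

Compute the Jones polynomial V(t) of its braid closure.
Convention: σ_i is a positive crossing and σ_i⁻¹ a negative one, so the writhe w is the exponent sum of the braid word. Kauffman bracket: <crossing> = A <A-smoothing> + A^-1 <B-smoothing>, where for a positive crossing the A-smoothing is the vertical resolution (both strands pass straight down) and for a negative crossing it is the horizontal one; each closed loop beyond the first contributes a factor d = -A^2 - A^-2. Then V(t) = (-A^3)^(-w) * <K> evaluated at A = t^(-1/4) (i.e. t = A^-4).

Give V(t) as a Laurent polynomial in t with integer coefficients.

The presented braid s1^-1 s2^-1 s2 s1^-1 s2^-1 s2^-1 s3 s2^-1 s1^-1 s1^-1 s3 s2 s1 s4 on 5 strands reduces by inverse Markov moves (closure unchanged at each step):
  Destabilize: the word has the form β·s4 where s4 occurs only as the final letter (β ∈ B_4); drop it and the last strand → 4 strands.
  Deconjugate: the word is γ·β·γ⁻¹ with γ = s1^-1 s2^-1 (prefix) and γ⁻¹ = s2 s1 (suffix); strip both.
Reduced to β = s2 s1^-1 s2^-1 s2^-1 s3 s2^-1 s1^-1 s1^-1 s3 on 4 strands, 9 crossings.
Compute on β:
Braid: s2 s1^-1 s2^-1 s2^-1 s3 s2^-1 s1^-1 s1^-1 s3 on 4 strands, 9 crossings.
Writhe w = (#positive) - (#negative) = 3 - 6 = -3.
State-sum expansion of <K>. There are 2^9 = 512 states.
Each crossing splits two ways (0=vertical, 1=horizontal). The state's weight is A^(#A-smoothings - #B-smoothings) * d^(loops - 1).
Tabulate the states by total A-exponent and number of loops L (A-exp: L × count):
  A^9: L=6 ×1
  A^7: L=5 ×9
  A^5: L=4 ×35, L=6 ×1
  A^3: L=3 ×73, L=5 ×11
  A^1: L=2 ×82, L=4 ×43, L=6 ×1
  A^-1: L=1 ×40, L=3 ×79, L=5 ×7
  A^-3: L=2 ×63, L=4 ×21
  A^-5: L=1 ×9, L=3 ×26, L=5 ×1
  A^-7: L=2 ×6, L=4 ×3
  A^-9: L=3 ×1
Each group contributes A^e * Σ count * d^(L-1):
Powers of d = -A^2 - A^-2: d^2 = A^4 + 2 + A^-4; d^3 = -A^6 - 3*A^2 - 3*A^-2 - A^-6; d^4 = A^8 + 4*A^4 + 6 + 4*A^-4 + A^-8; d^5 = -A^10 - 5*A^6 - 10*A^2 - 10*A^-2 - 5*A^-6 - A^-10.
  A^9 * (d^5) = -A^19 - 5*A^15 - 10*A^11 - 10*A^7 - 5*A^3 - A^-1
  A^7 * (9*d^4) = 9*A^15 + 36*A^11 + 54*A^7 + 36*A^3 + 9*A^-1
  A^5 * (35*d^3 + d^5) = -A^15 - 40*A^11 - 115*A^7 - 115*A^3 - 40*A^-1 - A^-5
  A^3 * (73*d^2 + 11*d^4) = 11*A^11 + 117*A^7 + 212*A^3 + 117*A^-1 + 11*A^-5
  A^1 * (82*d + 43*d^3 + d^5) = -A^11 - 48*A^7 - 221*A^3 - 221*A^-1 - 48*A^-5 - A^-9
  A^-1 * (40 + 79*d^2 + 7*d^4) = 7*A^7 + 107*A^3 + 240*A^-1 + 107*A^-5 + 7*A^-9
  A^-3 * (63*d + 21*d^3) = -21*A^3 - 126*A^-1 - 126*A^-5 - 21*A^-9
  A^-5 * (9 + 26*d^2 + d^4) = A^3 + 30*A^-1 + 67*A^-5 + 30*A^-9 + A^-13
  A^-7 * (6*d + 3*d^3) = -3*A^-1 - 15*A^-5 - 15*A^-9 - 3*A^-13
  A^-9 * (d^2) = A^-5 + 2*A^-9 + A^-13
Summing the groups: <K> = -A^19 + 3*A^15 - 4*A^11 + 5*A^7 - 6*A^3 + 5*A^-1 - 4*A^-5 + 2*A^-9 - A^-13
Normalise by the writhe: (-A^3)^(-w) = (-A^3)^(3) = -A^9, so f(A) = -A^9 * <K> = A^28 - 3*A^24 + 4*A^20 - 5*A^16 + 6*A^12 - 5*A^8 + 4*A^4 - 2 + A^-4.
Substitute A = t^(-1/4), i.e. A^e → t^(-e/4): V(t) = t - 2 + 4*t^-1 - 5*t^-2 + 6*t^-3 - 5*t^-4 + 4*t^-5 - 3*t^-6 + t^-7

Answer: t - 2 + 4*t^-1 - 5*t^-2 + 6*t^-3 - 5*t^-4 + 4*t^-5 - 3*t^-6 + t^-7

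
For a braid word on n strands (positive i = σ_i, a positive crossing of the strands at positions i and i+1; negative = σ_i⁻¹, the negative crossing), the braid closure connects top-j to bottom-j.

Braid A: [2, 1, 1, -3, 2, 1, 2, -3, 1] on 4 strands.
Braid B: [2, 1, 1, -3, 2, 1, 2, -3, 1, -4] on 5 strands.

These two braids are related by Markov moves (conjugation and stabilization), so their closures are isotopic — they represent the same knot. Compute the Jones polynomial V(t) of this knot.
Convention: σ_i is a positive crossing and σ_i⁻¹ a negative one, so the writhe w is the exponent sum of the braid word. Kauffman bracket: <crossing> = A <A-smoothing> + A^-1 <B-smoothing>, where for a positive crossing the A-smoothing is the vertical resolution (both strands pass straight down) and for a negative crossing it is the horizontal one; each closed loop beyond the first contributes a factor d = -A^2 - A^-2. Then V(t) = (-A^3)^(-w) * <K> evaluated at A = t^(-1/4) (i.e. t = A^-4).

Markov-equivalent braids have isotopic closures, hence identical knot invariants. Strip the Markov moves from each word to reach a common short braid β, then compute V(t) once on β.
Braid A: s2 s1 s1 s3^-1 s2 s1 s2 s3^-1 s1 on 4 strands has no conjugating prefix/suffix or stabilization to strip; take β = s2 s1 s1 s3^-1 s2 s1 s2 s3^-1 s1.
Braid B: s2 s1 s1 s3^-1 s2 s1 s2 s3^-1 s1 s4^-1 on 5 strands reduces by inverse Markov moves (closure unchanged at each step):
  Destabilize: the word has the form β·s4^-1 where s4^-1 occurs only as the final letter (β ∈ B_4); drop it and the last strand → 4 strands.
Reduced to β = s2 s1 s1 s3^-1 s2 s1 s2 s3^-1 s1 on 4 strands, 9 crossings.
Both give the same β = s2 s1 s1 s3^-1 s2 s1 s2 s3^-1 s1 on 4 strands, so one state sum suffices:
Braid: s2 s1 s1 s3^-1 s2 s1 s2 s3^-1 s1 on 4 strands, 9 crossings.
Writhe w = (#positive) - (#negative) = 7 - 2 = 5.
Computing the Kauffman bracket via state sum. There are 2^9 = 512 states.
For each crossing: s=0 is the vertical smoothing, s=1 horizontal. Crossing k contributes A^(sign_k * (1 - 2*s_k)); loop factor d = -A^2 - A^-2.
Tabulate the states by total A-exponent and number of loops L (A-exp: L × count):
  A^9: L=4 ×1
  A^7: L=3 ×9
  A^5: L=2 ×28, L=4 ×8
  A^3: L=1 ×32, L=3 ×48, L=5 ×4
  A^1: L=2 ×91, L=4 ×34, L=6 ×1
  A^-1: L=1 ×23, L=3 ×92, L=5 ×11
  A^-3: L=2 ×43, L=4 ×40, L=6 ×1
  A^-5: L=1 ×4, L=3 ×26, L=5 ×6
  A^-7: L=2 ×4, L=4 ×5
  A^-9: L=3 ×1
Each group contributes A^e * Σ count * d^(L-1):
Powers of d = -A^2 - A^-2: d^2 = A^4 + 2 + A^-4; d^3 = -A^6 - 3*A^2 - 3*A^-2 - A^-6; d^4 = A^8 + 4*A^4 + 6 + 4*A^-4 + A^-8; d^5 = -A^10 - 5*A^6 - 10*A^2 - 10*A^-2 - 5*A^-6 - A^-10.
  A^9 * (d^3) = -A^15 - 3*A^11 - 3*A^7 - A^3
  A^7 * (9*d^2) = 9*A^11 + 18*A^7 + 9*A^3
  A^5 * (28*d + 8*d^3) = -8*A^11 - 52*A^7 - 52*A^3 - 8*A^-1
  A^3 * (32 + 48*d^2 + 4*d^4) = 4*A^11 + 64*A^7 + 152*A^3 + 64*A^-1 + 4*A^-5
  A^1 * (91*d + 34*d^3 + d^5) = -A^11 - 39*A^7 - 203*A^3 - 203*A^-1 - 39*A^-5 - A^-9
  A^-1 * (23 + 92*d^2 + 11*d^4) = 11*A^7 + 136*A^3 + 273*A^-1 + 136*A^-5 + 11*A^-9
  A^-3 * (43*d + 40*d^3 + d^5) = -A^7 - 45*A^3 - 173*A^-1 - 173*A^-5 - 45*A^-9 - A^-13
  A^-5 * (4 + 26*d^2 + 6*d^4) = 6*A^3 + 50*A^-1 + 92*A^-5 + 50*A^-9 + 6*A^-13
  A^-7 * (4*d + 5*d^3) = -5*A^-1 - 19*A^-5 - 19*A^-9 - 5*A^-13
  A^-9 * (d^2) = A^-5 + 2*A^-9 + A^-13
Summing the groups: <K> = -A^15 + A^11 - 2*A^7 + 2*A^3 - 2*A^-1 + 2*A^-5 - 2*A^-9 + A^-13
Normalise by the writhe: (-A^3)^(-w) = (-A^3)^(-5) = -A^-15, so f(A) = -A^-15 * <K> = 1 - A^-4 + 2*A^-8 - 2*A^-12 + 2*A^-16 - 2*A^-20 + 2*A^-24 - A^-28.
Substitute A = t^(-1/4), i.e. A^e → t^(-e/4): V(t) = -t^7 + 2*t^6 - 2*t^5 + 2*t^4 - 2*t^3 + 2*t^2 - t + 1

Answer: -t^7 + 2*t^6 - 2*t^5 + 2*t^4 - 2*t^3 + 2*t^2 - t + 1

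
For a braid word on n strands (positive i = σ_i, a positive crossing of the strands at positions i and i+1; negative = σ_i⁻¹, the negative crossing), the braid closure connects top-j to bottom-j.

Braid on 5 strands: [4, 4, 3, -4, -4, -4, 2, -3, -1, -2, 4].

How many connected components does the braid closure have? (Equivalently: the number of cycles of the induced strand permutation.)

2

Derivation:
Track the strand permutation on 5 strands, starting from identity.
  step 1: s4 swaps positions 4,5 -> [1 2 3 5 4]
  step 2: s4 swaps positions 4,5 -> [1 2 3 4 5]
  step 3: s3 swaps positions 3,4 -> [1 2 4 3 5]
  step 4: s4^-1 swaps positions 4,5 -> [1 2 4 5 3]
  step 5: s4^-1 swaps positions 4,5 -> [1 2 4 3 5]
  step 6: s4^-1 swaps positions 4,5 -> [1 2 4 5 3]
  step 7: s2 swaps positions 2,3 -> [1 4 2 5 3]
  step 8: s3^-1 swaps positions 3,4 -> [1 4 5 2 3]
  step 9: s1^-1 swaps positions 1,2 -> [4 1 5 2 3]
  step 10: s2^-1 swaps positions 2,3 -> [4 5 1 2 3]
  step 11: s4 swaps positions 4,5 -> [4 5 1 3 2]
Final permutation (position -> original strand): [4 5 1 3 2]
Closure components = cycle count of this permutation = 2.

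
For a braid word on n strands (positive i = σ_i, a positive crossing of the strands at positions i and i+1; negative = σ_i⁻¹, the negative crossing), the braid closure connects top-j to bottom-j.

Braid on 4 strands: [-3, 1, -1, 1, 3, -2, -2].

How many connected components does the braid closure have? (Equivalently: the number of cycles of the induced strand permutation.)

3

Derivation:
Track the strand permutation on 4 strands, starting from identity.
  step 1: s3^-1 swaps positions 3,4 -> [1 2 4 3]
  step 2: s1 swaps positions 1,2 -> [2 1 4 3]
  step 3: s1^-1 swaps positions 1,2 -> [1 2 4 3]
  step 4: s1 swaps positions 1,2 -> [2 1 4 3]
  step 5: s3 swaps positions 3,4 -> [2 1 3 4]
  step 6: s2^-1 swaps positions 2,3 -> [2 3 1 4]
  step 7: s2^-1 swaps positions 2,3 -> [2 1 3 4]
Final permutation (position -> original strand): [2 1 3 4]
Closure components = cycle count of this permutation = 3.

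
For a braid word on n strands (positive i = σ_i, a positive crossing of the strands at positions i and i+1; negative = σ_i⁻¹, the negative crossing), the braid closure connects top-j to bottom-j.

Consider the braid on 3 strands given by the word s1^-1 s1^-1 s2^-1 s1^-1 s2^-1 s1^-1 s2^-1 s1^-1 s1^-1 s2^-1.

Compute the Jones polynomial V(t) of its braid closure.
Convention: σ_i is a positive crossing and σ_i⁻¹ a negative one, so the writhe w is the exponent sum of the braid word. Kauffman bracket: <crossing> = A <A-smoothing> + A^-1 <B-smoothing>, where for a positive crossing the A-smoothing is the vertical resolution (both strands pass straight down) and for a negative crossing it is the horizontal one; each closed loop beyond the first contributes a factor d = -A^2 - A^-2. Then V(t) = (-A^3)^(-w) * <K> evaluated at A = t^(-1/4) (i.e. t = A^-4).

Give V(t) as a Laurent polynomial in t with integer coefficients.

t^-4 + t^-6 - t^-10

Derivation:
Braid: s1^-1 s1^-1 s2^-1 s1^-1 s2^-1 s1^-1 s2^-1 s1^-1 s1^-1 s2^-1 on 3 strands, 10 crossings.
Writhe w = (#positive) - (#negative) = 0 - 10 = -10.
Enumerate smoothing states for the bracket polynomial. There are 2^10 = 1024 states.
Smooth each crossing (0=||, 1=⌣⌢); contribution A^(Σ sign_k(1-2s_k)) * d^(L-1).
Tabulate the states by total A-exponent and number of loops L (A-exp: L × count):
  A^10: L=3 ×1
  A^8: L=2 ×4, L=4 ×6
  A^6: L=1 ×4, L=3 ×30, L=5 ×11
  A^4: L=2 ×48, L=4 ×65, L=6 ×7
  A^2: L=1 ×24, L=3 ×140, L=5 ×45, L=7 ×1
  A^0: L=2 ×129, L=4 ×117, L=6 ×6
  A^-2: L=1 ×43, L=3 ×151, L=5 ×16
  A^-4: L=2 ×96, L=4 ×24
  A^-6: L=1 ×24, L=3 ×21
  A^-8: L=2 ×10
  A^-10: L=3 ×1
Each group contributes A^e * Σ count * d^(L-1):
Powers of d = -A^2 - A^-2: d^2 = A^4 + 2 + A^-4; d^3 = -A^6 - 3*A^2 - 3*A^-2 - A^-6; d^4 = A^8 + 4*A^4 + 6 + 4*A^-4 + A^-8; d^5 = -A^10 - 5*A^6 - 10*A^2 - 10*A^-2 - 5*A^-6 - A^-10; d^6 = A^12 + 6*A^8 + 15*A^4 + 20 + 15*A^-4 + 6*A^-8 + A^-12.
  A^10 * (d^2) = A^14 + 2*A^10 + A^6
  A^8 * (4*d + 6*d^3) = -6*A^14 - 22*A^10 - 22*A^6 - 6*A^2
  A^6 * (4 + 30*d^2 + 11*d^4) = 11*A^14 + 74*A^10 + 130*A^6 + 74*A^2 + 11*A^-2
  A^4 * (48*d + 65*d^3 + 7*d^5) = -7*A^14 - 100*A^10 - 313*A^6 - 313*A^2 - 100*A^-2 - 7*A^-6
  A^2 * (24 + 140*d^2 + 45*d^4 + d^6) = A^14 + 51*A^10 + 335*A^6 + 594*A^2 + 335*A^-2 + 51*A^-6 + A^-10
  A^0 * (129*d + 117*d^3 + 6*d^5) = -6*A^10 - 147*A^6 - 540*A^2 - 540*A^-2 - 147*A^-6 - 6*A^-10
  A^-2 * (43 + 151*d^2 + 16*d^4) = 16*A^6 + 215*A^2 + 441*A^-2 + 215*A^-6 + 16*A^-10
  A^-4 * (96*d + 24*d^3) = -24*A^2 - 168*A^-2 - 168*A^-6 - 24*A^-10
  A^-6 * (24 + 21*d^2) = 21*A^-2 + 66*A^-6 + 21*A^-10
  A^-8 * (10*d) = -10*A^-6 - 10*A^-10
  A^-10 * (d^2) = A^-6 + 2*A^-10 + A^-14
Summing the groups: <K> = -A^10 + A^-6 + A^-14
Normalise by the writhe: (-A^3)^(-w) = (-A^3)^(10) = A^30, so f(A) = A^30 * <K> = -A^40 + A^24 + A^16.
Substitute A = t^(-1/4), i.e. A^e → t^(-e/4): V(t) = t^-4 + t^-6 - t^-10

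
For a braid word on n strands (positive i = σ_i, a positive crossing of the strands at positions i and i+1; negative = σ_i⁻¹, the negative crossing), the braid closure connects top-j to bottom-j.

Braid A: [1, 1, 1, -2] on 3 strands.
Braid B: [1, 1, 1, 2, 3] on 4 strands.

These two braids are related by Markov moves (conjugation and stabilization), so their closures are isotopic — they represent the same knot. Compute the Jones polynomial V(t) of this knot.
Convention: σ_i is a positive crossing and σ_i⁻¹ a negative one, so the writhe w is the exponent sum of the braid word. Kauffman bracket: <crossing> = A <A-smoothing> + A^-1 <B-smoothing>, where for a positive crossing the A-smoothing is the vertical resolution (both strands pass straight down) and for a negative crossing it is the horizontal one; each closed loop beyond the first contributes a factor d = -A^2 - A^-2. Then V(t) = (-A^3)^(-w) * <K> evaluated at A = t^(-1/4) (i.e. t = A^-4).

-t^4 + t^3 + t

Derivation:
Markov-equivalent braids have isotopic closures, hence identical knot invariants. Strip the Markov moves from each word to reach a common short braid β, then compute V(t) once on β.
Braid A: s1 s1 s1 s2^-1 on 3 strands reduces by inverse Markov moves (closure unchanged at each step):
  Destabilize: the word has the form β·s2^-1 where s2^-1 occurs only as the final letter (β ∈ B_2); drop it and the last strand → 2 strands.
Reduced to β = s1 s1 s1 on 2 strands, 3 crossings.
Braid B: s1 s1 s1 s2 s3 on 4 strands reduces by inverse Markov moves (closure unchanged at each step):
  Destabilize: the word has the form β·s3 where s3 occurs only as the final letter (β ∈ B_3); drop it and the last strand → 3 strands.
  Destabilize: the word has the form β·s2 where s2 occurs only as the final letter (β ∈ B_2); drop it and the last strand → 2 strands.
Reduced to β = s1 s1 s1 on 2 strands, 3 crossings.
Both give the same β = s1 s1 s1 on 2 strands, so one state sum suffices:
Braid: s1 s1 s1 on 2 strands, 3 crossings.
Writhe w = (#positive) - (#negative) = 3 - 0 = 3.
State-sum expansion of <K>. There are 2^3 = 8 states.
For each crossing: s=0 is the vertical smoothing, s=1 horizontal. Crossing k contributes A^(sign_k * (1 - 2*s_k)); loop factor d = -A^2 - A^-2.
  state 000: A-exp=+3, loops=2, term = A^3 * d^1
  state 001: A-exp=+1, loops=1, term = A^1 * d^0
  state 010: A-exp=+1, loops=1, term = A^1 * d^0
  state 011: A-exp=-1, loops=2, term = A^-1 * d^1
  state 100: A-exp=+1, loops=1, term = A^1 * d^0
  state 101: A-exp=-1, loops=2, term = A^-1 * d^1
  state 110: A-exp=-1, loops=2, term = A^-1 * d^1
  state 111: A-exp=-3, loops=3, term = A^-3 * d^2
Collect the terms by A-exponent (count of states per loop number):
Powers of d = -A^2 - A^-2: d^2 = A^4 + 2 + A^-4.
  A^3 * (d) = -A^5 - A
  A^1 * (3) = 3*A
  A^-1 * (3*d) = -3*A - 3*A^-3
  A^-3 * (d^2) = A + 2*A^-3 + A^-7
Summing the groups: <K> = -A^5 - A^-3 + A^-7
Normalise by the writhe: (-A^3)^(-w) = (-A^3)^(-3) = -A^-9, so f(A) = -A^-9 * <K> = A^-4 + A^-12 - A^-16.
Substitute A = t^(-1/4), i.e. A^e → t^(-e/4): V(t) = -t^4 + t^3 + t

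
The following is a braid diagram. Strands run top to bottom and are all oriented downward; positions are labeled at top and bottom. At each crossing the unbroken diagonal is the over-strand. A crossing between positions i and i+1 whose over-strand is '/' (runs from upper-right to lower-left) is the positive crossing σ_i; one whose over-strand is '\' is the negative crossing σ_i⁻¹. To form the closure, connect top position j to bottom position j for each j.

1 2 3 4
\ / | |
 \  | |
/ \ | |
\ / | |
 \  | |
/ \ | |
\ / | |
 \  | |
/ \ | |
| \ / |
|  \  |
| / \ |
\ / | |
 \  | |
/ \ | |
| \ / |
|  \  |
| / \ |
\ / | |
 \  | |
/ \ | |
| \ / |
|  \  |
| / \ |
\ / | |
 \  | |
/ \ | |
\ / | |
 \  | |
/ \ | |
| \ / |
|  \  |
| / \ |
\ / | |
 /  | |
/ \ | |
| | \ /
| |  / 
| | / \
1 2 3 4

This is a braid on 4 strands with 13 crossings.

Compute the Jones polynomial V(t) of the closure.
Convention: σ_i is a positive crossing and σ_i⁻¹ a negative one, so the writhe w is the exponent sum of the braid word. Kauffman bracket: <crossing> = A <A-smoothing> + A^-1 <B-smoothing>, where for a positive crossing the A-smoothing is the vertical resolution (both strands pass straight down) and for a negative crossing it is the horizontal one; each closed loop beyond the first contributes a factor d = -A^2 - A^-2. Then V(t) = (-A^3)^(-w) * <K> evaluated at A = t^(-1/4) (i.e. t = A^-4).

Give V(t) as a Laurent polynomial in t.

t^-4 + t^-6 - t^-10

Derivation:
Reading the diagram top to bottom ('/'-over between positions i,i+1 = s_i, '\'-over = s_i^-1): braid word = s1^-1 s1^-1 s1^-1 s2^-1 s1^-1 s2^-1 s1^-1 s2^-1 s1^-1 s1^-1 s2^-1 s1 s3.
The presented braid s1^-1 s1^-1 s1^-1 s2^-1 s1^-1 s2^-1 s1^-1 s2^-1 s1^-1 s1^-1 s2^-1 s1 s3 on 4 strands reduces by inverse Markov moves (closure unchanged at each step):
  Destabilize: the word has the form β·s3 where s3 occurs only as the final letter (β ∈ B_3); drop it and the last strand → 3 strands.
  Deconjugate: the word is γ·β·γ⁻¹ with γ = s1^-1 (prefix) and γ⁻¹ = s1 (suffix); strip both.
Reduced to β = s1^-1 s1^-1 s2^-1 s1^-1 s2^-1 s1^-1 s2^-1 s1^-1 s1^-1 s2^-1 on 3 strands, 10 crossings.
Compute on β:
Braid: s1^-1 s1^-1 s2^-1 s1^-1 s2^-1 s1^-1 s2^-1 s1^-1 s1^-1 s2^-1 on 3 strands, 10 crossings.
Writhe w = (#positive) - (#negative) = 0 - 10 = -10.
Enumerate smoothing states for the bracket polynomial. There are 2^10 = 1024 states.
For each crossing: s=0 is the vertical smoothing, s=1 horizontal. Crossing k contributes A^(sign_k * (1 - 2*s_k)); loop factor d = -A^2 - A^-2.
Tabulate the states by total A-exponent and number of loops L (A-exp: L × count):
  A^10: L=3 ×1
  A^8: L=2 ×4, L=4 ×6
  A^6: L=1 ×4, L=3 ×30, L=5 ×11
  A^4: L=2 ×48, L=4 ×65, L=6 ×7
  A^2: L=1 ×24, L=3 ×140, L=5 ×45, L=7 ×1
  A^0: L=2 ×129, L=4 ×117, L=6 ×6
  A^-2: L=1 ×43, L=3 ×151, L=5 ×16
  A^-4: L=2 ×96, L=4 ×24
  A^-6: L=1 ×24, L=3 ×21
  A^-8: L=2 ×10
  A^-10: L=3 ×1
Each group contributes A^e * Σ count * d^(L-1):
Powers of d = -A^2 - A^-2: d^2 = A^4 + 2 + A^-4; d^3 = -A^6 - 3*A^2 - 3*A^-2 - A^-6; d^4 = A^8 + 4*A^4 + 6 + 4*A^-4 + A^-8; d^5 = -A^10 - 5*A^6 - 10*A^2 - 10*A^-2 - 5*A^-6 - A^-10; d^6 = A^12 + 6*A^8 + 15*A^4 + 20 + 15*A^-4 + 6*A^-8 + A^-12.
  A^10 * (d^2) = A^14 + 2*A^10 + A^6
  A^8 * (4*d + 6*d^3) = -6*A^14 - 22*A^10 - 22*A^6 - 6*A^2
  A^6 * (4 + 30*d^2 + 11*d^4) = 11*A^14 + 74*A^10 + 130*A^6 + 74*A^2 + 11*A^-2
  A^4 * (48*d + 65*d^3 + 7*d^5) = -7*A^14 - 100*A^10 - 313*A^6 - 313*A^2 - 100*A^-2 - 7*A^-6
  A^2 * (24 + 140*d^2 + 45*d^4 + d^6) = A^14 + 51*A^10 + 335*A^6 + 594*A^2 + 335*A^-2 + 51*A^-6 + A^-10
  A^0 * (129*d + 117*d^3 + 6*d^5) = -6*A^10 - 147*A^6 - 540*A^2 - 540*A^-2 - 147*A^-6 - 6*A^-10
  A^-2 * (43 + 151*d^2 + 16*d^4) = 16*A^6 + 215*A^2 + 441*A^-2 + 215*A^-6 + 16*A^-10
  A^-4 * (96*d + 24*d^3) = -24*A^2 - 168*A^-2 - 168*A^-6 - 24*A^-10
  A^-6 * (24 + 21*d^2) = 21*A^-2 + 66*A^-6 + 21*A^-10
  A^-8 * (10*d) = -10*A^-6 - 10*A^-10
  A^-10 * (d^2) = A^-6 + 2*A^-10 + A^-14
Summing the groups: <K> = -A^10 + A^-6 + A^-14
Normalise by the writhe: (-A^3)^(-w) = (-A^3)^(10) = A^30, so f(A) = A^30 * <K> = -A^40 + A^24 + A^16.
Substitute A = t^(-1/4), i.e. A^e → t^(-e/4): V(t) = t^-4 + t^-6 - t^-10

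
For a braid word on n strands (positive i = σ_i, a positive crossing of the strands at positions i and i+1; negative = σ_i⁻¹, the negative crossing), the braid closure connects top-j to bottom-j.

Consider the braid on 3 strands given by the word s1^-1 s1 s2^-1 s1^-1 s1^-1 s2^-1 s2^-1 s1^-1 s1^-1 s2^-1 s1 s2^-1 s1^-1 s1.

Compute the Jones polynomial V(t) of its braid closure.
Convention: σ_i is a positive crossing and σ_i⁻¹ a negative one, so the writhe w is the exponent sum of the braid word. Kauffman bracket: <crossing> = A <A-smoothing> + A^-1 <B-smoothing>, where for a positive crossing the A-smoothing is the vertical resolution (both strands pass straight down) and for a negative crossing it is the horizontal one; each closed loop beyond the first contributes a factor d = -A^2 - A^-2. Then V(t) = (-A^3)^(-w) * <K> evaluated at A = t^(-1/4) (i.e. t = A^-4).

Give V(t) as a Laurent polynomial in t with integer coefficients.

The presented braid s1^-1 s1 s2^-1 s1^-1 s1^-1 s2^-1 s2^-1 s1^-1 s1^-1 s2^-1 s1 s2^-1 s1^-1 s1 on 3 strands reduces by inverse Markov moves (closure unchanged at each step):
  Deconjugate: the word is γ·β·γ⁻¹ with γ = s1^-1 s1 (prefix) and γ⁻¹ = s1^-1 s1 (suffix); strip both.
Reduced to β = s2^-1 s1^-1 s1^-1 s2^-1 s2^-1 s1^-1 s1^-1 s2^-1 s1 s2^-1 on 3 strands, 10 crossings.
Compute on β:
Braid: s2^-1 s1^-1 s1^-1 s2^-1 s2^-1 s1^-1 s1^-1 s2^-1 s1 s2^-1 on 3 strands, 10 crossings.
Writhe w = (#positive) - (#negative) = 1 - 9 = -8.
Enumerate smoothing states for the bracket polynomial. There are 2^10 = 1024 states.
Each crossing splits two ways (0=vertical, 1=horizontal). The state's weight is A^(#A-smoothings - #B-smoothings) * d^(loops - 1).
Tabulate the states by total A-exponent and number of loops L (A-exp: L × count):
  A^10: L=6 ×1
  A^8: L=5 ×10
  A^6: L=4 ×41, L=6 ×4
  A^4: L=3 ×86, L=5 ×34
  A^2: L=2 ×92, L=4 ×114, L=6 ×4
  A^0: L=1 ×40, L=3 ×185, L=5 ×27
  A^-2: L=2 ×142, L=4 ×67, L=6 ×1
  A^-4: L=1 ×40, L=3 ×76, L=5 ×4
  A^-6: L=2 ×39, L=4 ×6
  A^-8: L=1 ×5, L=3 ×5
  A^-10: L=2 ×1
Each group contributes A^e * Σ count * d^(L-1):
Powers of d = -A^2 - A^-2: d^2 = A^4 + 2 + A^-4; d^3 = -A^6 - 3*A^2 - 3*A^-2 - A^-6; d^4 = A^8 + 4*A^4 + 6 + 4*A^-4 + A^-8; d^5 = -A^10 - 5*A^6 - 10*A^2 - 10*A^-2 - 5*A^-6 - A^-10.
  A^10 * (d^5) = -A^20 - 5*A^16 - 10*A^12 - 10*A^8 - 5*A^4 - 1
  A^8 * (10*d^4) = 10*A^16 + 40*A^12 + 60*A^8 + 40*A^4 + 10
  A^6 * (41*d^3 + 4*d^5) = -4*A^16 - 61*A^12 - 163*A^8 - 163*A^4 - 61 - 4*A^-4
  A^4 * (86*d^2 + 34*d^4) = 34*A^12 + 222*A^8 + 376*A^4 + 222 + 34*A^-4
  A^2 * (92*d + 114*d^3 + 4*d^5) = -4*A^12 - 134*A^8 - 474*A^4 - 474 - 134*A^-4 - 4*A^-8
  A^0 * (40 + 185*d^2 + 27*d^4) = 27*A^8 + 293*A^4 + 572 + 293*A^-4 + 27*A^-8
  A^-2 * (142*d + 67*d^3 + d^5) = -A^8 - 72*A^4 - 353 - 353*A^-4 - 72*A^-8 - A^-12
  A^-4 * (40 + 76*d^2 + 4*d^4) = 4*A^4 + 92 + 216*A^-4 + 92*A^-8 + 4*A^-12
  A^-6 * (39*d + 6*d^3) = -6 - 57*A^-4 - 57*A^-8 - 6*A^-12
  A^-8 * (5 + 5*d^2) = 5*A^-4 + 15*A^-8 + 5*A^-12
  A^-10 * (d) = -A^-8 - A^-12
Summing the groups: <K> = -A^20 + A^16 - A^12 + A^8 - A^4 + 1 + A^-12
Normalise by the writhe: (-A^3)^(-w) = (-A^3)^(8) = A^24, so f(A) = A^24 * <K> = -A^44 + A^40 - A^36 + A^32 - A^28 + A^24 + A^12.
Substitute A = t^(-1/4), i.e. A^e → t^(-e/4): V(t) = t^-3 + t^-6 - t^-7 + t^-8 - t^-9 + t^-10 - t^-11

Answer: t^-3 + t^-6 - t^-7 + t^-8 - t^-9 + t^-10 - t^-11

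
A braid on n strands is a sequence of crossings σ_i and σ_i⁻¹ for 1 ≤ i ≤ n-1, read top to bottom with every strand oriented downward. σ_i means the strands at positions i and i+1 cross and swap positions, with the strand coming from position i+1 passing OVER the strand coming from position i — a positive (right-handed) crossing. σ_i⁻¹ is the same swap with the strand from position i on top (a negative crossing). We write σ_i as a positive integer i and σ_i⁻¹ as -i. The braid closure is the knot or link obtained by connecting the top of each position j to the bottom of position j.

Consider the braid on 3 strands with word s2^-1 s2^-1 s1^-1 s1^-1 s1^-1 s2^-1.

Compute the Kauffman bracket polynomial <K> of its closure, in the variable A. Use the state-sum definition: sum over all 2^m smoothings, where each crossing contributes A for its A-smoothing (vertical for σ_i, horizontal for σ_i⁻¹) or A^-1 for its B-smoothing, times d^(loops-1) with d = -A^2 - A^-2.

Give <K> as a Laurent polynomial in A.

Braid: s2^-1 s2^-1 s1^-1 s1^-1 s1^-1 s2^-1 on 3 strands, 6 crossings.
Writhe w = (#positive) - (#negative) = 0 - 6 = -6.
State-sum expansion of <K>. There are 2^6 = 64 states.
For each crossing: s=0 is the vertical smoothing, s=1 horizontal. Crossing k contributes A^(sign_k * (1 - 2*s_k)); loop factor d = -A^2 - A^-2.
Tabulate the states by total A-exponent and number of loops L (A-exp: L × count):
  A^6: L=5 ×1
  A^4: L=4 ×6
  A^2: L=3 ×15
  A^0: L=2 ×18, L=4 ×2
  A^-2: L=1 ×9, L=3 ×6
  A^-4: L=2 ×6
  A^-6: L=3 ×1
Each group contributes A^e * Σ count * d^(L-1):
Powers of d = -A^2 - A^-2: d^2 = A^4 + 2 + A^-4; d^3 = -A^6 - 3*A^2 - 3*A^-2 - A^-6; d^4 = A^8 + 4*A^4 + 6 + 4*A^-4 + A^-8.
  A^6 * (d^4) = A^14 + 4*A^10 + 6*A^6 + 4*A^2 + A^-2
  A^4 * (6*d^3) = -6*A^10 - 18*A^6 - 18*A^2 - 6*A^-2
  A^2 * (15*d^2) = 15*A^6 + 30*A^2 + 15*A^-2
  A^0 * (18*d + 2*d^3) = -2*A^6 - 24*A^2 - 24*A^-2 - 2*A^-6
  A^-2 * (9 + 6*d^2) = 6*A^2 + 21*A^-2 + 6*A^-6
  A^-4 * (6*d) = -6*A^-2 - 6*A^-6
  A^-6 * (d^2) = A^-2 + 2*A^-6 + A^-10
Summing the groups: <K> = A^14 - 2*A^10 + A^6 - 2*A^2 + 2*A^-2 + A^-10

Answer: A^14 - 2*A^10 + A^6 - 2*A^2 + 2*A^-2 + A^-10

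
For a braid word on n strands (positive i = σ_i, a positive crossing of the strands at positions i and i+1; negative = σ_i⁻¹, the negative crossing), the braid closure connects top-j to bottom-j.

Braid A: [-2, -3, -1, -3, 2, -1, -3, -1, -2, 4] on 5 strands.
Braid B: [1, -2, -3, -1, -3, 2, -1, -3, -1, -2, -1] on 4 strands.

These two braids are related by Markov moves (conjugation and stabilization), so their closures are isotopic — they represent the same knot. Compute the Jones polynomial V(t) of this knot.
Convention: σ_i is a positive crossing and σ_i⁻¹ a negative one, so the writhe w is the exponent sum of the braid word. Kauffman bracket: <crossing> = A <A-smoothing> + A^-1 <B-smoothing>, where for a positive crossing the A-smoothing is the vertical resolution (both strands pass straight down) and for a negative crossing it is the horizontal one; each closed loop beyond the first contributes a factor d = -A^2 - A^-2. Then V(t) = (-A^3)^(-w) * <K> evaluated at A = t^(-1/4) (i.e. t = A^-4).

Markov-equivalent braids have isotopic closures, hence identical knot invariants. Strip the Markov moves from each word to reach a common short braid β, then compute V(t) once on β.
Braid A: s2^-1 s3^-1 s1^-1 s3^-1 s2 s1^-1 s3^-1 s1^-1 s2^-1 s4 on 5 strands reduces by inverse Markov moves (closure unchanged at each step):
  Destabilize: the word has the form β·s4 where s4 occurs only as the final letter (β ∈ B_4); drop it and the last strand → 4 strands.
Reduced to β = s2^-1 s3^-1 s1^-1 s3^-1 s2 s1^-1 s3^-1 s1^-1 s2^-1 on 4 strands, 9 crossings.
Braid B: s1 s2^-1 s3^-1 s1^-1 s3^-1 s2 s1^-1 s3^-1 s1^-1 s2^-1 s1^-1 on 4 strands reduces by inverse Markov moves (closure unchanged at each step):
  Deconjugate: the word is γ·β·γ⁻¹ with γ = s1 (prefix) and γ⁻¹ = s1^-1 (suffix); strip both.
Reduced to β = s2^-1 s3^-1 s1^-1 s3^-1 s2 s1^-1 s3^-1 s1^-1 s2^-1 on 4 strands, 9 crossings.
Both give the same β = s2^-1 s3^-1 s1^-1 s3^-1 s2 s1^-1 s3^-1 s1^-1 s2^-1 on 4 strands, so one state sum suffices:
Braid: s2^-1 s3^-1 s1^-1 s3^-1 s2 s1^-1 s3^-1 s1^-1 s2^-1 on 4 strands, 9 crossings.
Writhe w = (#positive) - (#negative) = 1 - 8 = -7.
State-sum expansion of <K>. There are 2^9 = 512 states.
Smooth each crossing (0=||, 1=⌣⌢); contribution A^(Σ sign_k(1-2s_k)) * d^(L-1).
Tabulate the states by total A-exponent and number of loops L (A-exp: L × count):
  A^9: L=6 ×1
  A^7: L=5 ×9
  A^5: L=4 ×35, L=6 ×1
  A^3: L=3 ×74, L=5 ×10
  A^1: L=2 ×85, L=4 ×41
  A^-1: L=1 ×42, L=3 ×80, L=5 ×4
  A^-3: L=2 ×65, L=4 ×19
  A^-5: L=1 ×9, L=3 ×26, L=5 ×1
  A^-7: L=2 ×6, L=4 ×3
  A^-9: L=3 ×1
Each group contributes A^e * Σ count * d^(L-1):
Powers of d = -A^2 - A^-2: d^2 = A^4 + 2 + A^-4; d^3 = -A^6 - 3*A^2 - 3*A^-2 - A^-6; d^4 = A^8 + 4*A^4 + 6 + 4*A^-4 + A^-8; d^5 = -A^10 - 5*A^6 - 10*A^2 - 10*A^-2 - 5*A^-6 - A^-10.
  A^9 * (d^5) = -A^19 - 5*A^15 - 10*A^11 - 10*A^7 - 5*A^3 - A^-1
  A^7 * (9*d^4) = 9*A^15 + 36*A^11 + 54*A^7 + 36*A^3 + 9*A^-1
  A^5 * (35*d^3 + d^5) = -A^15 - 40*A^11 - 115*A^7 - 115*A^3 - 40*A^-1 - A^-5
  A^3 * (74*d^2 + 10*d^4) = 10*A^11 + 114*A^7 + 208*A^3 + 114*A^-1 + 10*A^-5
  A^1 * (85*d + 41*d^3) = -41*A^7 - 208*A^3 - 208*A^-1 - 41*A^-5
  A^-1 * (42 + 80*d^2 + 4*d^4) = 4*A^7 + 96*A^3 + 226*A^-1 + 96*A^-5 + 4*A^-9
  A^-3 * (65*d + 19*d^3) = -19*A^3 - 122*A^-1 - 122*A^-5 - 19*A^-9
  A^-5 * (9 + 26*d^2 + d^4) = A^3 + 30*A^-1 + 67*A^-5 + 30*A^-9 + A^-13
  A^-7 * (6*d + 3*d^3) = -3*A^-1 - 15*A^-5 - 15*A^-9 - 3*A^-13
  A^-9 * (d^2) = A^-5 + 2*A^-9 + A^-13
Summing the groups: <K> = -A^19 + 3*A^15 - 4*A^11 + 6*A^7 - 6*A^3 + 5*A^-1 - 5*A^-5 + 2*A^-9 - A^-13
Normalise by the writhe: (-A^3)^(-w) = (-A^3)^(7) = -A^21, so f(A) = -A^21 * <K> = A^40 - 3*A^36 + 4*A^32 - 6*A^28 + 6*A^24 - 5*A^20 + 5*A^16 - 2*A^12 + A^8.
Substitute A = t^(-1/4), i.e. A^e → t^(-e/4): V(t) = t^-2 - 2*t^-3 + 5*t^-4 - 5*t^-5 + 6*t^-6 - 6*t^-7 + 4*t^-8 - 3*t^-9 + t^-10

Answer: t^-2 - 2*t^-3 + 5*t^-4 - 5*t^-5 + 6*t^-6 - 6*t^-7 + 4*t^-8 - 3*t^-9 + t^-10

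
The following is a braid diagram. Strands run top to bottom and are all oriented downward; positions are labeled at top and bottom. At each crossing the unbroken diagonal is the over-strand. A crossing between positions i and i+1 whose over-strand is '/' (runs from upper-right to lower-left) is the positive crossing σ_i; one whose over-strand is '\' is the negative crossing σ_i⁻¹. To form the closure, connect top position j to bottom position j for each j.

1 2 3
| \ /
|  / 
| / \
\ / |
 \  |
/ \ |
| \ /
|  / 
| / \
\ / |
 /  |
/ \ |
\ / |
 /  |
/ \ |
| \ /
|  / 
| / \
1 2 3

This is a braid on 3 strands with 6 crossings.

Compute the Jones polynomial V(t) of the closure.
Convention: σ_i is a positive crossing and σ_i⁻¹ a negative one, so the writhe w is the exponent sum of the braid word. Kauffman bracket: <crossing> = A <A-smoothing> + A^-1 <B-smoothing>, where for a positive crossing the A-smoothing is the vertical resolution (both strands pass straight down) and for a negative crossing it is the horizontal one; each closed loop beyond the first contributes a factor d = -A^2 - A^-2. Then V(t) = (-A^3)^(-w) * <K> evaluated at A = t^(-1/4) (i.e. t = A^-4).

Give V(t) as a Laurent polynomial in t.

Reading the diagram top to bottom ('/'-over between positions i,i+1 = s_i, '\'-over = s_i^-1): braid word = s2 s1^-1 s2 s1 s1 s2.
Braid: s2 s1^-1 s2 s1 s1 s2 on 3 strands, 6 crossings.
Writhe w = (#positive) - (#negative) = 5 - 1 = 4.
Computing the Kauffman bracket via state sum. There are 2^6 = 64 states.
For each crossing: s=0 is the vertical smoothing, s=1 horizontal. Crossing k contributes A^(sign_k * (1 - 2*s_k)); loop factor d = -A^2 - A^-2.
Tabulate the states by total A-exponent and number of loops L (A-exp: L × count):
  A^6: L=2 ×1
  A^4: L=1 ×3, L=3 ×3
  A^2: L=2 ×14, L=4 ×1
  A^0: L=1 ×10, L=3 ×10
  A^-2: L=2 ×13, L=4 ×2
  A^-4: L=3 ×6
  A^-6: L=4 ×1
Each group contributes A^e * Σ count * d^(L-1):
Powers of d = -A^2 - A^-2: d^2 = A^4 + 2 + A^-4; d^3 = -A^6 - 3*A^2 - 3*A^-2 - A^-6.
  A^6 * (d) = -A^8 - A^4
  A^4 * (3 + 3*d^2) = 3*A^8 + 9*A^4 + 3
  A^2 * (14*d + d^3) = -A^8 - 17*A^4 - 17 - A^-4
  A^0 * (10 + 10*d^2) = 10*A^4 + 30 + 10*A^-4
  A^-2 * (13*d + 2*d^3) = -2*A^4 - 19 - 19*A^-4 - 2*A^-8
  A^-4 * (6*d^2) = 6 + 12*A^-4 + 6*A^-8
  A^-6 * (d^3) = -1 - 3*A^-4 - 3*A^-8 - A^-12
Summing the groups: <K> = A^8 - A^4 + 2 - A^-4 + A^-8 - A^-12
Normalise by the writhe: (-A^3)^(-w) = (-A^3)^(-4) = A^-12, so f(A) = A^-12 * <K> = A^-4 - A^-8 + 2*A^-12 - A^-16 + A^-20 - A^-24.
Substitute A = t^(-1/4), i.e. A^e → t^(-e/4): V(t) = -t^6 + t^5 - t^4 + 2*t^3 - t^2 + t

Answer: -t^6 + t^5 - t^4 + 2*t^3 - t^2 + t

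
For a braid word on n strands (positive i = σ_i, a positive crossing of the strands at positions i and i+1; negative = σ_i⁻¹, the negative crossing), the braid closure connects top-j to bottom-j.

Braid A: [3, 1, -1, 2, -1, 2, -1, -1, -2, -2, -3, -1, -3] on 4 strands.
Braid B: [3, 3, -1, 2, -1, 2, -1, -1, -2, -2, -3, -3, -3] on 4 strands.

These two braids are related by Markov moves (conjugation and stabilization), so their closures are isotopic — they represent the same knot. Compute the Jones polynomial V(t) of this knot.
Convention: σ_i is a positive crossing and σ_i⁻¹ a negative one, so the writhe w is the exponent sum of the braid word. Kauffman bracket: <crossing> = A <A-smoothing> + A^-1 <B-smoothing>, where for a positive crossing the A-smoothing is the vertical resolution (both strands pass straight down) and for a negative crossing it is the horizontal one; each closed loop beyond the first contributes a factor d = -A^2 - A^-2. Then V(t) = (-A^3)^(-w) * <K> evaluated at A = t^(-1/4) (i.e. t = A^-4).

Markov-equivalent braids have isotopic closures, hence identical knot invariants. Strip the Markov moves from each word to reach a common short braid β, then compute V(t) once on β.
Braid A: s3 s1 s1^-1 s2 s1^-1 s2 s1^-1 s1^-1 s2^-1 s2^-1 s3^-1 s1^-1 s3^-1 on 4 strands reduces by inverse Markov moves (closure unchanged at each step):
  Deconjugate: the word is γ·β·γ⁻¹ with γ = s3 s1 (prefix) and γ⁻¹ = s1^-1 s3^-1 (suffix); strip both.
  Destabilize: the word has the form β·s3^-1 where s3^-1 occurs only as the final letter (β ∈ B_3); drop it and the last strand → 3 strands.
Reduced to β = s1^-1 s2 s1^-1 s2 s1^-1 s1^-1 s2^-1 s2^-1 on 3 strands, 8 crossings.
Braid B: s3 s3 s1^-1 s2 s1^-1 s2 s1^-1 s1^-1 s2^-1 s2^-1 s3^-1 s3^-1 s3^-1 on 4 strands reduces by inverse Markov moves (closure unchanged at each step):
  Deconjugate: the word is γ·β·γ⁻¹ with γ = s3 s3 (prefix) and γ⁻¹ = s3^-1 s3^-1 (suffix); strip both.
  Destabilize: the word has the form β·s3^-1 where s3^-1 occurs only as the final letter (β ∈ B_3); drop it and the last strand → 3 strands.
Reduced to β = s1^-1 s2 s1^-1 s2 s1^-1 s1^-1 s2^-1 s2^-1 on 3 strands, 8 crossings.
Both give the same β = s1^-1 s2 s1^-1 s2 s1^-1 s1^-1 s2^-1 s2^-1 on 3 strands, so one state sum suffices:
Braid: s1^-1 s2 s1^-1 s2 s1^-1 s1^-1 s2^-1 s2^-1 on 3 strands, 8 crossings.
Writhe w = (#positive) - (#negative) = 2 - 6 = -4.
Computing the Kauffman bracket via state sum. There are 2^8 = 256 states.
Each crossing splits two ways (0=vertical, 1=horizontal). The state's weight is A^(#A-smoothings - #B-smoothings) * d^(loops - 1).
Tabulate the states by total A-exponent and number of loops L (A-exp: L × count):
  A^8: L=5 ×1
  A^6: L=4 ×8
  A^4: L=3 ×26, L=5 ×2
  A^2: L=2 ×41, L=4 ×15
  A^0: L=1 ×26, L=3 ×43, L=5 ×1
  A^-2: L=2 ×47, L=4 ×9
  A^-4: L=1 ×11, L=3 ×16, L=5 ×1
  A^-6: L=2 ×6, L=4 ×2
  A^-8: L=3 ×1
Each group contributes A^e * Σ count * d^(L-1):
Powers of d = -A^2 - A^-2: d^2 = A^4 + 2 + A^-4; d^3 = -A^6 - 3*A^2 - 3*A^-2 - A^-6; d^4 = A^8 + 4*A^4 + 6 + 4*A^-4 + A^-8.
  A^8 * (d^4) = A^16 + 4*A^12 + 6*A^8 + 4*A^4 + 1
  A^6 * (8*d^3) = -8*A^12 - 24*A^8 - 24*A^4 - 8
  A^4 * (26*d^2 + 2*d^4) = 2*A^12 + 34*A^8 + 64*A^4 + 34 + 2*A^-4
  A^2 * (41*d + 15*d^3) = -15*A^8 - 86*A^4 - 86 - 15*A^-4
  A^0 * (26 + 43*d^2 + d^4) = A^8 + 47*A^4 + 118 + 47*A^-4 + A^-8
  A^-2 * (47*d + 9*d^3) = -9*A^4 - 74 - 74*A^-4 - 9*A^-8
  A^-4 * (11 + 16*d^2 + d^4) = A^4 + 20 + 49*A^-4 + 20*A^-8 + A^-12
  A^-6 * (6*d + 2*d^3) = -2 - 12*A^-4 - 12*A^-8 - 2*A^-12
  A^-8 * (d^2) = A^-4 + 2*A^-8 + A^-12
Summing the groups: <K> = A^16 - 2*A^12 + 2*A^8 - 3*A^4 + 3 - 2*A^-4 + 2*A^-8
Normalise by the writhe: (-A^3)^(-w) = (-A^3)^(4) = A^12, so f(A) = A^12 * <K> = A^28 - 2*A^24 + 2*A^20 - 3*A^16 + 3*A^12 - 2*A^8 + 2*A^4.
Substitute A = t^(-1/4), i.e. A^e → t^(-e/4): V(t) = 2*t^-1 - 2*t^-2 + 3*t^-3 - 3*t^-4 + 2*t^-5 - 2*t^-6 + t^-7

Answer: 2*t^-1 - 2*t^-2 + 3*t^-3 - 3*t^-4 + 2*t^-5 - 2*t^-6 + t^-7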